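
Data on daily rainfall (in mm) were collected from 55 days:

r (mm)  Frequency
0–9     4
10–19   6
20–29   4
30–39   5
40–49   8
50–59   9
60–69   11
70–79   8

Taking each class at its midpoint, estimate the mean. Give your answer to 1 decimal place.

Midpoints: 4.5, 14.5, 24.5, 34.5, 44.5, 54.5, 64.5, 74.5
Σfm = 4×4.5 + 6×14.5 + 4×24.5 + 5×34.5 + 8×44.5 + 9×54.5 + 11×64.5 + 8×74.5 = 2527.5
n = Σf = 55
Mean = 2527.5 / 55 = 45.9545

46.0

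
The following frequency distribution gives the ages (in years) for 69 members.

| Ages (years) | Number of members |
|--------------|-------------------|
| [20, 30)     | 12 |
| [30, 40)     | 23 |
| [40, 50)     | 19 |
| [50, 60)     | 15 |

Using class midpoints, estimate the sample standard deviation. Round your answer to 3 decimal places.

10.230

Midpoints: 25, 35, 45, 55
n = 69, Σfm = 2785, mean = 40.3623
Σfm² = 119525
Σf(m − x̄)² = Σfm² − (Σfm)²/n = 119525 − 2785²/69 = 7115.9420
Sample variance = 7115.9420 / 68 = 104.6462
Standard deviation = √104.6462 = 10.2297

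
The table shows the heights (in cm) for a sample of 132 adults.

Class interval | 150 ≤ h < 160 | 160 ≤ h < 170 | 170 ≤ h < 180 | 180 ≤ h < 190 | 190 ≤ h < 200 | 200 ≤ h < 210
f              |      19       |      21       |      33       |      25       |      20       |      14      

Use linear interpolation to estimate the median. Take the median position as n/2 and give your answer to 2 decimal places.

177.88

Cumulative frequencies: 19, 40, 73, 98, 118, 132
n = 132; position = n/2 = 66.
This falls in the class 170 ≤ h < 180: L = 170, F = 40, f = 33, h = 10.
Median ≈ 170 + ((66 − 40) / 33) × 10 = 177.8788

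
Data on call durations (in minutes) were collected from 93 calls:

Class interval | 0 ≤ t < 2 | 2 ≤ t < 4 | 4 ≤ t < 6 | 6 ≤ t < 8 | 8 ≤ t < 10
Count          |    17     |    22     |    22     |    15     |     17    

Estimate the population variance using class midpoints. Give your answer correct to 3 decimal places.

7.418

Midpoints: 1, 3, 5, 7, 9
n = 93, Σfm = 451, mean = 4.8495
Σfm² = 2877
Σf(m − x̄)² = Σfm² − (Σfm)²/n = 2877 − 451²/93 = 689.8925
Population variance = 689.8925 / 93 = 7.4182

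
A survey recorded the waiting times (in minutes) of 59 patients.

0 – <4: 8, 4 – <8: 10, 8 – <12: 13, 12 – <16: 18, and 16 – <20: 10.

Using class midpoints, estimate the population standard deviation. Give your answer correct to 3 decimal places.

5.144

Midpoints: 2, 6, 10, 14, 18
n = 59, Σfm = 638, mean = 10.8136
Σfm² = 8460
Σf(m − x̄)² = Σfm² − (Σfm)²/n = 8460 − 638²/59 = 1560.9492
Population variance = 1560.9492 / 59 = 26.4568
Standard deviation = √26.4568 = 5.1436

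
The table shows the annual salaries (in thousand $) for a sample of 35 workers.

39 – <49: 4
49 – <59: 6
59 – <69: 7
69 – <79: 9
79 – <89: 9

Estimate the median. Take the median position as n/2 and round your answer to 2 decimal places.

Cumulative frequencies: 4, 10, 17, 26, 35
n = 35; position = n/2 = 17.5.
This falls in the class 69 – <79: L = 69, F = 17, f = 9, h = 10.
Median ≈ 69 + ((17.5 − 17) / 9) × 10 = 69.5556

69.56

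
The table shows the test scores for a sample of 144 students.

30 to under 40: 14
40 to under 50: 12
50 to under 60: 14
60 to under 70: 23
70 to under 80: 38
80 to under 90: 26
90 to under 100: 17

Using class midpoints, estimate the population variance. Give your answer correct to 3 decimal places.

Midpoints: 35, 45, 55, 65, 75, 85, 95
n = 144, Σfm = 9970, mean = 69.2361
Σfm² = 736000
Σf(m − x̄)² = Σfm² − (Σfm)²/n = 736000 − 9970²/144 = 45715.9722
Population variance = 45715.9722 / 144 = 317.4720

317.472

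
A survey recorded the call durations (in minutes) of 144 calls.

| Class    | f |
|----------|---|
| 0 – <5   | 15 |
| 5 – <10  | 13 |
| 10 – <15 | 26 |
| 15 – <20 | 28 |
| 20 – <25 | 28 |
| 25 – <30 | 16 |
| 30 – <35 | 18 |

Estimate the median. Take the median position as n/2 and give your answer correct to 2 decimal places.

Cumulative frequencies: 15, 28, 54, 82, 110, 126, 144
n = 144; position = n/2 = 72.
This falls in the class 15 – <20: L = 15, F = 54, f = 28, h = 5.
Median ≈ 15 + ((72 − 54) / 28) × 5 = 18.2143

18.21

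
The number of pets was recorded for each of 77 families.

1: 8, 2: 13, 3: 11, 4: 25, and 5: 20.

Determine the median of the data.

Cumulative frequencies: 8, 21, 32, 57, 77
n = 77, so the median is the value in position (n+1)/2 = 39.
Position 39 falls at value 4.

4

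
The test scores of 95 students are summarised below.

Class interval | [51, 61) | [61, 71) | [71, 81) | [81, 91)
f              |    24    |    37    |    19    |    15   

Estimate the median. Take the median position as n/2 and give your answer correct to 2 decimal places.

67.35

Cumulative frequencies: 24, 61, 80, 95
n = 95; position = n/2 = 47.5.
This falls in the class [61, 71): L = 61, F = 24, f = 37, h = 10.
Median ≈ 61 + ((47.5 − 24) / 37) × 10 = 67.3514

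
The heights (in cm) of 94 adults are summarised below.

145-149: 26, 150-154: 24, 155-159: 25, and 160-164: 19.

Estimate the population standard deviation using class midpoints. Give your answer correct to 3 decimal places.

Midpoints: 147, 152, 157, 162
n = 94, Σfm = 14473, mean = 153.9681
Σfm² = 2231191
Σf(m − x̄)² = Σfm² − (Σfm)²/n = 2231191 − 14473²/94 = 2810.9043
Population variance = 2810.9043 / 94 = 29.9032
Standard deviation = √29.9032 = 5.4684

5.468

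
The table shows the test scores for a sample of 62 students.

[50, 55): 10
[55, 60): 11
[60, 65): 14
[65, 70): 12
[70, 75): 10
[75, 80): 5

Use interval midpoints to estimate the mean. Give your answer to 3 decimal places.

63.790

Midpoints: 52.5, 57.5, 62.5, 67.5, 72.5, 77.5
Σfm = 10×52.5 + 11×57.5 + 14×62.5 + 12×67.5 + 10×72.5 + 5×77.5 = 3955
n = Σf = 62
Mean = 3955 / 62 = 63.7903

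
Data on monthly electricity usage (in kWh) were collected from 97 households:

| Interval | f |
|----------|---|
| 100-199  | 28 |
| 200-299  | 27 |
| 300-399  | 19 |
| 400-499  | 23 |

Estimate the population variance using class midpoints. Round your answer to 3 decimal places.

Midpoints: 149.5, 249.5, 349.5, 449.5
n = 97, Σfm = 27901.5, mean = 287.6443
Σfm² = 9274574.25
Σf(m − x̄)² = Σfm² − (Σfm)²/n = 9274574.25 − 27901.5²/97 = 1248865.9794
Population variance = 1248865.9794 / 97 = 12874.9070

12874.907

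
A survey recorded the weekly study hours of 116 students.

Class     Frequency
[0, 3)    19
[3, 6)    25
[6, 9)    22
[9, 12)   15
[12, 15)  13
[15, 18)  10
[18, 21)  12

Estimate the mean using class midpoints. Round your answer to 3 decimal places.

Midpoints: 1.5, 4.5, 7.5, 10.5, 13.5, 16.5, 19.5
Σfm = 19×1.5 + 25×4.5 + 22×7.5 + 15×10.5 + 13×13.5 + 10×16.5 + 12×19.5 = 1038
n = Σf = 116
Mean = 1038 / 116 = 8.9483

8.948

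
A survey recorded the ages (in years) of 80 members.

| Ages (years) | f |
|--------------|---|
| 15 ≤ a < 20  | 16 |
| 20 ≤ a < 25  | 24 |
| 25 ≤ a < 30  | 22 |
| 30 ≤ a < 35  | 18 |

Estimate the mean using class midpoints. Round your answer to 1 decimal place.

Midpoints: 17.5, 22.5, 27.5, 32.5
Σfm = 16×17.5 + 24×22.5 + 22×27.5 + 18×32.5 = 2010
n = Σf = 80
Mean = 2010 / 80 = 25.1250

25.1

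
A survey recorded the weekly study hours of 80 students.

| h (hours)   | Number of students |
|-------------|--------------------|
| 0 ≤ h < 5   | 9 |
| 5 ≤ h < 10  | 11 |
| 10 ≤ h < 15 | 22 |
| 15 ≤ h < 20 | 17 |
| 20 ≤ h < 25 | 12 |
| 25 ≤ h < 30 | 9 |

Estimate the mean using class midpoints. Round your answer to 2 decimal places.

Midpoints: 2.5, 7.5, 12.5, 17.5, 22.5, 27.5
Σfm = 9×2.5 + 11×7.5 + 22×12.5 + 17×17.5 + 12×22.5 + 9×27.5 = 1195
n = Σf = 80
Mean = 1195 / 80 = 14.9375

14.94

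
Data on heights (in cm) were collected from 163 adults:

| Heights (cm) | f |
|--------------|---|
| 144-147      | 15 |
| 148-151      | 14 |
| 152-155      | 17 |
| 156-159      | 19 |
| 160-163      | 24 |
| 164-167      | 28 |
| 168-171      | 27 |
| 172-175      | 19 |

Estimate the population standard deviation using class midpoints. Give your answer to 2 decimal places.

Midpoints: 145.5, 149.5, 153.5, 157.5, 161.5, 165.5, 169.5, 173.5
n = 163, Σfm = 26260.5, mean = 161.1074
Σfm² = 4242894.75
Σf(m − x̄)² = Σfm² − (Σfm)²/n = 4242894.75 − 26260.5²/163 = 12134.8712
Population variance = 12134.8712 / 163 = 74.4471
Standard deviation = √74.4471 = 8.6283

8.63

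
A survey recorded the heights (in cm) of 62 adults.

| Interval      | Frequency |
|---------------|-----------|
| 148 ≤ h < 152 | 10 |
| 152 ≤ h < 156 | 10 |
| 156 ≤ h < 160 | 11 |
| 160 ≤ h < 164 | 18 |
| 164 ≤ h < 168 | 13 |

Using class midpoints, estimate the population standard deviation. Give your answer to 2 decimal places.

5.49

Midpoints: 150, 154, 158, 162, 166
n = 62, Σfm = 9852, mean = 158.9032
Σfm² = 1567384
Σf(m − x̄)² = Σfm² − (Σfm)²/n = 1567384 − 9852²/62 = 1869.4194
Population variance = 1869.4194 / 62 = 30.1519
Standard deviation = √30.1519 = 5.4911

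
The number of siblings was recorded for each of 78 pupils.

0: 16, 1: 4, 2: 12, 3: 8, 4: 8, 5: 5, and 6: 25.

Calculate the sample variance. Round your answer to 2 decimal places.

5.42

Values: 0, 1, 2, 3, 4, 5, 6
n = 78, Σfx = 259, mean = 3.3205
Σfx² = 1277
Σf(x − x̄)² = Σfx² − (Σfx)²/n = 1277 − 259²/78 = 416.9872
Sample variance = 416.9872 / 77 = 5.4154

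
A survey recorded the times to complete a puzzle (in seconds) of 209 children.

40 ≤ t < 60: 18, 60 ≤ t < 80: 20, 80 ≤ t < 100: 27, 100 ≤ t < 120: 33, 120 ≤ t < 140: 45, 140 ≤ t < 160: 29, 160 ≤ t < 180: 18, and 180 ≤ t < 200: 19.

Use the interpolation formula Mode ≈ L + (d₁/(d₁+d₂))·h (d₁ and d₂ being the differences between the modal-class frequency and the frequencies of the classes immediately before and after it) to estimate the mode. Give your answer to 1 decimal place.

128.6

Modal class: 120 ≤ t < 140 (highest frequency 45).
d₁ = 45 − 33 = 12, d₂ = 45 − 29 = 16
Mode ≈ 120 + (12/(12+16)) × 20 = 120 + 8.5714 = 128.5714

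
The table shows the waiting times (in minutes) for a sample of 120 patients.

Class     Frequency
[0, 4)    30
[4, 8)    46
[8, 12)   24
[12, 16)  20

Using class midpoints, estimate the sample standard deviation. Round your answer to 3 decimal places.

4.089

Midpoints: 2, 6, 10, 14
n = 120, Σfm = 856, mean = 7.1333
Σfm² = 8096
Σf(m − x̄)² = Σfm² − (Σfm)²/n = 8096 − 856²/120 = 1989.8667
Sample variance = 1989.8667 / 119 = 16.7216
Standard deviation = √16.7216 = 4.0892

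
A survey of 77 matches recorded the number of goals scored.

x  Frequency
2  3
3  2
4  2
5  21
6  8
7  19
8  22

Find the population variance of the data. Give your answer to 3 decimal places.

2.556

Values: 2, 3, 4, 5, 6, 7, 8
n = 77, Σfx = 482, mean = 6.2597
Σfx² = 3214
Σf(x − x̄)² = Σfx² − (Σfx)²/n = 3214 − 482²/77 = 196.8052
Population variance = 196.8052 / 77 = 2.5559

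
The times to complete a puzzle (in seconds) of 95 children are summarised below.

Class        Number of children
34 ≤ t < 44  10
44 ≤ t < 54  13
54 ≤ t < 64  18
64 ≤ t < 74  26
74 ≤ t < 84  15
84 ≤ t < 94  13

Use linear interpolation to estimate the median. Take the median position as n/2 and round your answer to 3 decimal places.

Cumulative frequencies: 10, 23, 41, 67, 82, 95
n = 95; position = n/2 = 47.5.
This falls in the class 64 ≤ t < 74: L = 64, F = 41, f = 26, h = 10.
Median ≈ 64 + ((47.5 − 41) / 26) × 10 = 66.5000

66.500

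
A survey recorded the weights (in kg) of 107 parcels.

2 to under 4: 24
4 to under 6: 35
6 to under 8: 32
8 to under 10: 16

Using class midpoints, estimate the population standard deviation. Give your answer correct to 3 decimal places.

1.982

Midpoints: 3, 5, 7, 9
n = 107, Σfm = 615, mean = 5.7477
Σfm² = 3955
Σf(m − x̄)² = Σfm² − (Σfm)²/n = 3955 − 615²/107 = 420.1869
Population variance = 420.1869 / 107 = 3.9270
Standard deviation = √3.9270 = 1.9817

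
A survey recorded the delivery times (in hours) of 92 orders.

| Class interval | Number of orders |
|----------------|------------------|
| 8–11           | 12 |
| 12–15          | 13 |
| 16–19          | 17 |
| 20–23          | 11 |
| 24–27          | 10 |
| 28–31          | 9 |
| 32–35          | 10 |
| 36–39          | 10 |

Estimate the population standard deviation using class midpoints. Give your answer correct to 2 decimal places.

Midpoints: 9.5, 13.5, 17.5, 21.5, 25.5, 29.5, 33.5, 37.5
n = 92, Σfm = 2054, mean = 22.3261
Σfm² = 53363
Σf(m − x̄)² = Σfm² − (Σfm)²/n = 53363 − 2054²/92 = 7505.2174
Population variance = 7505.2174 / 92 = 81.5784
Standard deviation = √81.5784 = 9.0321

9.03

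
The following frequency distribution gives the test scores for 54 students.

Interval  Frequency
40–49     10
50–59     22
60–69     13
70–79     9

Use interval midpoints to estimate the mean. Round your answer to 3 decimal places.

58.389

Midpoints: 44.5, 54.5, 64.5, 74.5
Σfm = 10×44.5 + 22×54.5 + 13×64.5 + 9×74.5 = 3153
n = Σf = 54
Mean = 3153 / 54 = 58.3889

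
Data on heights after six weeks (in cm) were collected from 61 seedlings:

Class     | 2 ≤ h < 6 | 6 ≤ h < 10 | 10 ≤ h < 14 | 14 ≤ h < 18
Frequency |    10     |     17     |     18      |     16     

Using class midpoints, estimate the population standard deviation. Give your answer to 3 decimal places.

Midpoints: 4, 8, 12, 16
n = 61, Σfm = 648, mean = 10.6230
Σfm² = 7936
Σf(m − x̄)² = Σfm² − (Σfm)²/n = 7936 − 648²/61 = 1052.3279
Population variance = 1052.3279 / 61 = 17.2513
Standard deviation = √17.2513 = 4.1535

4.153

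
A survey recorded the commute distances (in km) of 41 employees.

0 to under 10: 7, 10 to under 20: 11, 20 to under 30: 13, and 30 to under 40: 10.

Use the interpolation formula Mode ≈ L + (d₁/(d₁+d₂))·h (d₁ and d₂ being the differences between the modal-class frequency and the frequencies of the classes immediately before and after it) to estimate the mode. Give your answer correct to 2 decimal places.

24.00

Modal class: 20 to under 30 (highest frequency 13).
d₁ = 13 − 11 = 2, d₂ = 13 − 10 = 3
Mode ≈ 20 + (2/(2+3)) × 10 = 20 + 4.0000 = 24.0000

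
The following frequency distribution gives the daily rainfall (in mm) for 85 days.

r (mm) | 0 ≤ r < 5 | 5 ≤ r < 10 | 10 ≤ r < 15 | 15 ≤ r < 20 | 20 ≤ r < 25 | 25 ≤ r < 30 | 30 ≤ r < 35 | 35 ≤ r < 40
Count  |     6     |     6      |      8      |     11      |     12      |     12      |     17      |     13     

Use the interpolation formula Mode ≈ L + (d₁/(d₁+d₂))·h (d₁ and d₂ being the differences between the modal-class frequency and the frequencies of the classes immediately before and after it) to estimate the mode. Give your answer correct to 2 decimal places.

32.78

Modal class: 30 ≤ r < 35 (highest frequency 17).
d₁ = 17 − 12 = 5, d₂ = 17 − 13 = 4
Mode ≈ 30 + (5/(5+4)) × 5 = 30 + 2.7778 = 32.7778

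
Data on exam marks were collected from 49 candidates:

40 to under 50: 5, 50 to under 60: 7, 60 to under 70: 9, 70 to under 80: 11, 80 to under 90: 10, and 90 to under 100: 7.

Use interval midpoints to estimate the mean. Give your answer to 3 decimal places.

Midpoints: 45, 55, 65, 75, 85, 95
Σfm = 5×45 + 7×55 + 9×65 + 11×75 + 10×85 + 7×95 = 3535
n = Σf = 49
Mean = 3535 / 49 = 72.1429

72.143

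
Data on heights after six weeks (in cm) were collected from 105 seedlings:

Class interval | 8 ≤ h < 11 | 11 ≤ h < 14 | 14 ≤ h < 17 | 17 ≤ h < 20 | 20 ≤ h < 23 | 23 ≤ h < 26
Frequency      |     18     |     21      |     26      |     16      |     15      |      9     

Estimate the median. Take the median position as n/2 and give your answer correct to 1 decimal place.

Cumulative frequencies: 18, 39, 65, 81, 96, 105
n = 105; position = n/2 = 52.5.
This falls in the class 14 ≤ h < 17: L = 14, F = 39, f = 26, h = 3.
Median ≈ 14 + ((52.5 − 39) / 26) × 3 = 15.5577

15.6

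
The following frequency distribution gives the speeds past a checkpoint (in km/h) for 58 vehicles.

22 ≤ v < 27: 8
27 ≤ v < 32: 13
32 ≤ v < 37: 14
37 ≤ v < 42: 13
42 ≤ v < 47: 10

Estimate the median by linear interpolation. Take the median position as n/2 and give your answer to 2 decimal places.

34.86

Cumulative frequencies: 8, 21, 35, 48, 58
n = 58; position = n/2 = 29.
This falls in the class 32 ≤ v < 37: L = 32, F = 21, f = 14, h = 5.
Median ≈ 32 + ((29 − 21) / 14) × 5 = 34.8571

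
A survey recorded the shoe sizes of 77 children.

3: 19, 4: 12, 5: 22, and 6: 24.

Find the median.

5

Cumulative frequencies: 19, 31, 53, 77
n = 77, so the median is the value in position (n+1)/2 = 39.
Position 39 falls at value 5.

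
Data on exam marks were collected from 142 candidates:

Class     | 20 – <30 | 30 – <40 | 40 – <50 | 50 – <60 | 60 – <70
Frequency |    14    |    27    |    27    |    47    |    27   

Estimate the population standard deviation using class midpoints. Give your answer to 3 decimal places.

Midpoints: 25, 35, 45, 55, 65
n = 142, Σfm = 6850, mean = 48.2394
Σfm² = 352750
Σf(m − x̄)² = Σfm² − (Σfm)²/n = 352750 − 6850²/142 = 22309.8592
Population variance = 22309.8592 / 142 = 157.1117
Standard deviation = √157.1117 = 12.5344

12.534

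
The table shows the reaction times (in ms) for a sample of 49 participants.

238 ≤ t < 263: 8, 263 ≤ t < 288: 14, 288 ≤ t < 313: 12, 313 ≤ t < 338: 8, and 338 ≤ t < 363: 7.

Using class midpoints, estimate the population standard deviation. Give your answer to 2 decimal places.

32.08

Midpoints: 250.5, 275.5, 300.5, 325.5, 350.5
n = 49, Σfm = 14524.5, mean = 296.4184
Σfm² = 4355762.25
Σf(m − x̄)² = Σfm² − (Σfm)²/n = 4355762.25 − 14524.5²/49 = 50433.6735
Population variance = 50433.6735 / 49 = 1029.2586
Standard deviation = √1029.2586 = 32.0821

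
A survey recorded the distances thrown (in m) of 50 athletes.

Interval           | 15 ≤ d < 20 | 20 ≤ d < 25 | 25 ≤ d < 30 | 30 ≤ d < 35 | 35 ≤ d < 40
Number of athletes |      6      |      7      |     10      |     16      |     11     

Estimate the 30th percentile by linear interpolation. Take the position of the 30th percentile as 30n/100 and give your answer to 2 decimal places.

Cumulative frequencies: 6, 13, 23, 39, 50
n = 50; position = 30n/100 = 15.
This falls in the class 25 ≤ d < 30: L = 25, F = 13, f = 10, h = 5.
30th percentile ≈ 25 + ((15 − 13) / 10) × 5 = 26.0000

26.00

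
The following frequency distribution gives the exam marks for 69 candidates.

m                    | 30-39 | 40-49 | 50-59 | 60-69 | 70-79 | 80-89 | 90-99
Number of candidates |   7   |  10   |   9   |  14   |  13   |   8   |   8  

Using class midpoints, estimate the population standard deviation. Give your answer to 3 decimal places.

18.212

Midpoints: 34.5, 44.5, 54.5, 64.5, 74.5, 84.5, 94.5
n = 69, Σfm = 4480.5, mean = 64.9348
Σfm² = 313827.25
Σf(m − x̄)² = Σfm² − (Σfm)²/n = 313827.25 − 4480.5²/69 = 22886.9565
Population variance = 22886.9565 / 69 = 331.6950
Standard deviation = √331.6950 = 18.2125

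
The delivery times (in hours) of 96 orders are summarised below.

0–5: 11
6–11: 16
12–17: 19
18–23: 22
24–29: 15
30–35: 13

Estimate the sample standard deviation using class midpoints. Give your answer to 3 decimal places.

Midpoints: 2.5, 8.5, 14.5, 20.5, 26.5, 32.5
n = 96, Σfm = 1710, mean = 17.8125
Σfm² = 38730
Σf(m − x̄)² = Σfm² − (Σfm)²/n = 38730 − 1710²/96 = 8270.6250
Sample variance = 8270.6250 / 95 = 87.0592
Standard deviation = √87.0592 = 9.3306

9.331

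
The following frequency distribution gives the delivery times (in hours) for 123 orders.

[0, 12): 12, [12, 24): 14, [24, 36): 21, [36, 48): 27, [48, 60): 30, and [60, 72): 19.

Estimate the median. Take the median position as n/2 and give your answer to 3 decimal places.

42.444

Cumulative frequencies: 12, 26, 47, 74, 104, 123
n = 123; position = n/2 = 61.5.
This falls in the class [36, 48): L = 36, F = 47, f = 27, h = 12.
Median ≈ 36 + ((61.5 − 47) / 27) × 12 = 42.4444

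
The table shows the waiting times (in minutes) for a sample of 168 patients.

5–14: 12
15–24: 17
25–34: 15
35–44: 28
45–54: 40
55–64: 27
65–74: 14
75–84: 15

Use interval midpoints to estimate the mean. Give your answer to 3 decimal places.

46.107

Midpoints: 9.5, 19.5, 29.5, 39.5, 49.5, 59.5, 69.5, 79.5
Σfm = 12×9.5 + 17×19.5 + 15×29.5 + 28×39.5 + 40×49.5 + 27×59.5 + 14×69.5 + 15×79.5 = 7746
n = Σf = 168
Mean = 7746 / 168 = 46.1071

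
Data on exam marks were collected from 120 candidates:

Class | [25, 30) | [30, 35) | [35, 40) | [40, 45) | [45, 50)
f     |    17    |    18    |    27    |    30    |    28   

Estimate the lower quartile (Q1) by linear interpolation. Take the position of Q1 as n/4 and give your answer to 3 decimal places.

Cumulative frequencies: 17, 35, 62, 92, 120
n = 120; position = n/4 = 30.
This falls in the class [30, 35): L = 30, F = 17, f = 18, h = 5.
Lower quartile ≈ 30 + ((30 − 17) / 18) × 5 = 33.6111

33.611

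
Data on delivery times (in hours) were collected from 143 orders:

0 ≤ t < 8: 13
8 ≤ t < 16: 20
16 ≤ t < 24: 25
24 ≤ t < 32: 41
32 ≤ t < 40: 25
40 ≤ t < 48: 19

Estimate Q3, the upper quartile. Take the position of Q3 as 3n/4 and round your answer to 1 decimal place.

34.6

Cumulative frequencies: 13, 33, 58, 99, 124, 143
n = 143; position = 3n/4 = 107.25.
This falls in the class 32 ≤ t < 40: L = 32, F = 99, f = 25, h = 8.
Upper quartile ≈ 32 + ((107.25 − 99) / 25) × 8 = 34.6400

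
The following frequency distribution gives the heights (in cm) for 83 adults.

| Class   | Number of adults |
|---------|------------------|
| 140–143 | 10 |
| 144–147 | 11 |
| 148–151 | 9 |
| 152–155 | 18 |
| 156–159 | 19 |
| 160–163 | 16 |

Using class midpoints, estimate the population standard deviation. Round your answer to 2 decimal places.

6.58

Midpoints: 141.5, 145.5, 149.5, 153.5, 157.5, 161.5
n = 83, Σfm = 12700.5, mean = 153.0181
Σfm² = 1947002.75
Σf(m − x̄)² = Σfm² − (Σfm)²/n = 1947002.75 − 12700.5²/83 = 3596.7229
Population variance = 3596.7229 / 83 = 43.3340
Standard deviation = √43.3340 = 6.5829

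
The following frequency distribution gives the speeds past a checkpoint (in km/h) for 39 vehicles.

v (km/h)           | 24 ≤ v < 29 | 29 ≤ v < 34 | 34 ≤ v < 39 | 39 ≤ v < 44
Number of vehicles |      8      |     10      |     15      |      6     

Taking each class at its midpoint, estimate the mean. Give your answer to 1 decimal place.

33.9

Midpoints: 26.5, 31.5, 36.5, 41.5
Σfm = 8×26.5 + 10×31.5 + 15×36.5 + 6×41.5 = 1323.5
n = Σf = 39
Mean = 1323.5 / 39 = 33.9359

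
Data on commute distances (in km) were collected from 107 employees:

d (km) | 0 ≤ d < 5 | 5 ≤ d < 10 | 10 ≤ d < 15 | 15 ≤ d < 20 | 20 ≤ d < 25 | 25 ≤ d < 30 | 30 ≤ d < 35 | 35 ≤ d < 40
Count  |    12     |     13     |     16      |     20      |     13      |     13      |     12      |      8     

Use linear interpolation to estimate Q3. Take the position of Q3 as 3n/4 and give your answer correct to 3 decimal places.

27.404

Cumulative frequencies: 12, 25, 41, 61, 74, 87, 99, 107
n = 107; position = 3n/4 = 80.25.
This falls in the class 25 ≤ d < 30: L = 25, F = 74, f = 13, h = 5.
Upper quartile ≈ 25 + ((80.25 − 74) / 13) × 5 = 27.4038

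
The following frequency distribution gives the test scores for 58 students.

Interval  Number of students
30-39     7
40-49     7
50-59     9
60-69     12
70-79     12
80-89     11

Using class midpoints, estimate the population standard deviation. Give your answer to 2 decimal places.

Midpoints: 34.5, 44.5, 54.5, 64.5, 74.5, 84.5
n = 58, Σfm = 3641, mean = 62.7759
Σfm² = 243994.5
Σf(m − x̄)² = Σfm² − (Σfm)²/n = 243994.5 − 3641²/58 = 15427.5862
Population variance = 15427.5862 / 58 = 265.9929
Standard deviation = √265.9929 = 16.3093

16.31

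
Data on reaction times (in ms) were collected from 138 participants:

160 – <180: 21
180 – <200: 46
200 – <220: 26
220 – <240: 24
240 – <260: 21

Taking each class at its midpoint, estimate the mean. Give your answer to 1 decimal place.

Midpoints: 170, 190, 210, 230, 250
Σfm = 21×170 + 46×190 + 26×210 + 24×230 + 21×250 = 28540
n = Σf = 138
Mean = 28540 / 138 = 206.8116

206.8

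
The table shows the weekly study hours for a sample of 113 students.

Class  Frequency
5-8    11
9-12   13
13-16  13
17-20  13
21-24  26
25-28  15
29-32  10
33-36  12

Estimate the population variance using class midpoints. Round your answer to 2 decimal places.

70.51

Midpoints: 6.5, 10.5, 14.5, 18.5, 22.5, 26.5, 30.5, 34.5
n = 113, Σfm = 2338.5, mean = 20.6947
Σfm² = 56362.25
Σf(m − x̄)² = Σfm² − (Σfm)²/n = 56362.25 − 2338.5²/113 = 7967.7168
Population variance = 7967.7168 / 113 = 70.5108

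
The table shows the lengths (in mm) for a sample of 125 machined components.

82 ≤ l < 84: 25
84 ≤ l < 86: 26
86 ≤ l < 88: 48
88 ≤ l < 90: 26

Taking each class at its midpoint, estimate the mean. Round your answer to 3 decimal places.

Midpoints: 83, 85, 87, 89
Σfm = 25×83 + 26×85 + 48×87 + 26×89 = 10775
n = Σf = 125
Mean = 10775 / 125 = 86.2000

86.200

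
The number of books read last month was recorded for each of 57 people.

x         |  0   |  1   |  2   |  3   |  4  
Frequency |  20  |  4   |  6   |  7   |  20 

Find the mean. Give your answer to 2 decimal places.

Values: 0, 1, 2, 3, 4
Σfx = 20×0 + 4×1 + 6×2 + 7×3 + 20×4 = 117
n = Σf = 57
Mean = 117 / 57 = 2.0526

2.05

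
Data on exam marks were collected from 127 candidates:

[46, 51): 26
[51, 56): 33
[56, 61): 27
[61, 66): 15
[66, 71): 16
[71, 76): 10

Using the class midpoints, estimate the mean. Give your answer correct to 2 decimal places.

58.19

Midpoints: 48.5, 53.5, 58.5, 63.5, 68.5, 73.5
Σfm = 26×48.5 + 33×53.5 + 27×58.5 + 15×63.5 + 16×68.5 + 10×73.5 = 7389.5
n = Σf = 127
Mean = 7389.5 / 127 = 58.1850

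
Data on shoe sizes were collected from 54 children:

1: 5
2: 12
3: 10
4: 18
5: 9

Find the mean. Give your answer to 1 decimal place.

3.3

Values: 1, 2, 3, 4, 5
Σfx = 5×1 + 12×2 + 10×3 + 18×4 + 9×5 = 176
n = Σf = 54
Mean = 176 / 54 = 3.2593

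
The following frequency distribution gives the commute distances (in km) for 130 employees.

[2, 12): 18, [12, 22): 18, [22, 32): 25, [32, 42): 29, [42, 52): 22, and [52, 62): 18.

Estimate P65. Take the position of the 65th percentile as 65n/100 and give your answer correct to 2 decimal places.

Cumulative frequencies: 18, 36, 61, 90, 112, 130
n = 130; position = 65n/100 = 84.5.
This falls in the class [32, 42): L = 32, F = 61, f = 29, h = 10.
65th percentile ≈ 32 + ((84.5 − 61) / 29) × 10 = 40.1034

40.10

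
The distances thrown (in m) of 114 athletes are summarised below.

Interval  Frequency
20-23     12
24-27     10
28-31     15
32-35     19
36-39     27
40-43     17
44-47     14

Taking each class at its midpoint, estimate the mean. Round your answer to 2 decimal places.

Midpoints: 21.5, 25.5, 29.5, 33.5, 37.5, 41.5, 45.5
Σfm = 12×21.5 + 10×25.5 + 15×29.5 + 19×33.5 + 27×37.5 + 17×41.5 + 14×45.5 = 3947
n = Σf = 114
Mean = 3947 / 114 = 34.6228

34.62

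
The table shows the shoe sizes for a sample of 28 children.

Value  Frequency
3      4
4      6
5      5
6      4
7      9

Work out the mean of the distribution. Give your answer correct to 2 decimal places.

Values: 3, 4, 5, 6, 7
Σfx = 4×3 + 6×4 + 5×5 + 4×6 + 9×7 = 148
n = Σf = 28
Mean = 148 / 28 = 5.2857

5.29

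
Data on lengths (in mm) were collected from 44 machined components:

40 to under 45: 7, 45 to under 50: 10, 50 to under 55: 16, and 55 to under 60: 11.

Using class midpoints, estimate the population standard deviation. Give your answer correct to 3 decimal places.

5.065

Midpoints: 42.5, 47.5, 52.5, 57.5
n = 44, Σfm = 2245, mean = 51.0227
Σfm² = 115675
Σf(m − x̄)² = Σfm² − (Σfm)²/n = 115675 − 2245²/44 = 1128.9773
Population variance = 1128.9773 / 44 = 25.6586
Standard deviation = √25.6586 = 5.0654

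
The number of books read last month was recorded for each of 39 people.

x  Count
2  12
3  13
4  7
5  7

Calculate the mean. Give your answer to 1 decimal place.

Values: 2, 3, 4, 5
Σfx = 12×2 + 13×3 + 7×4 + 7×5 = 126
n = Σf = 39
Mean = 126 / 39 = 3.2308

3.2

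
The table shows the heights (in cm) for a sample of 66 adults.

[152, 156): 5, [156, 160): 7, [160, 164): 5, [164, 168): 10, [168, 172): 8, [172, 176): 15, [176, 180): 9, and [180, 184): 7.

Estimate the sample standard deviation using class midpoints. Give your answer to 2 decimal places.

8.39

Midpoints: 154, 158, 162, 166, 170, 174, 178, 182
n = 66, Σfm = 11192, mean = 169.5758
Σfm² = 1902472
Σf(m − x̄)² = Σfm² − (Σfm)²/n = 1902472 − 11192²/66 = 4580.1212
Sample variance = 4580.1212 / 65 = 70.4634
Standard deviation = √70.4634 = 8.3942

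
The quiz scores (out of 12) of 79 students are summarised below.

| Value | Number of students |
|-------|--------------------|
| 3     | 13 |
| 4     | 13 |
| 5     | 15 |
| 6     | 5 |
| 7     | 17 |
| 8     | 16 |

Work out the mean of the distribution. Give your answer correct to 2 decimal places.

5.61

Values: 3, 4, 5, 6, 7, 8
Σfx = 13×3 + 13×4 + 15×5 + 5×6 + 17×7 + 16×8 = 443
n = Σf = 79
Mean = 443 / 79 = 5.6076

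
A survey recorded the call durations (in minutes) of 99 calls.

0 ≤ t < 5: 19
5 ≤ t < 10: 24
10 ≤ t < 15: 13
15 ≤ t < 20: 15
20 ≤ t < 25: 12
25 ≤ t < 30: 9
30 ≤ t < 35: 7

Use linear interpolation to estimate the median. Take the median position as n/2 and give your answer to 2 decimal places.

12.50

Cumulative frequencies: 19, 43, 56, 71, 83, 92, 99
n = 99; position = n/2 = 49.5.
This falls in the class 10 ≤ t < 15: L = 10, F = 43, f = 13, h = 5.
Median ≈ 10 + ((49.5 − 43) / 13) × 5 = 12.5000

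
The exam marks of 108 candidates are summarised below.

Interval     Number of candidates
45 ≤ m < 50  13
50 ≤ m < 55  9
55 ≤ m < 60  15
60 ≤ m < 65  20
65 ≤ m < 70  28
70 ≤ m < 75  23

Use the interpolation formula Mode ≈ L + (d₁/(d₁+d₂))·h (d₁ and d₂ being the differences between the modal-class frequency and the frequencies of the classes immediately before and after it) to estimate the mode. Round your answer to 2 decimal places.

68.08

Modal class: 65 ≤ m < 70 (highest frequency 28).
d₁ = 28 − 20 = 8, d₂ = 28 − 23 = 5
Mode ≈ 65 + (8/(8+5)) × 5 = 65 + 3.0769 = 68.0769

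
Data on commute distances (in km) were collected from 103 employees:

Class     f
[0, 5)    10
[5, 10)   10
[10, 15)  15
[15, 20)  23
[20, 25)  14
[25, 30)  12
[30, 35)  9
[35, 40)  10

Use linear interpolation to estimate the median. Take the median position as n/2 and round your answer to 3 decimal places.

Cumulative frequencies: 10, 20, 35, 58, 72, 84, 93, 103
n = 103; position = n/2 = 51.5.
This falls in the class [15, 20): L = 15, F = 35, f = 23, h = 5.
Median ≈ 15 + ((51.5 − 35) / 23) × 5 = 18.5870

18.587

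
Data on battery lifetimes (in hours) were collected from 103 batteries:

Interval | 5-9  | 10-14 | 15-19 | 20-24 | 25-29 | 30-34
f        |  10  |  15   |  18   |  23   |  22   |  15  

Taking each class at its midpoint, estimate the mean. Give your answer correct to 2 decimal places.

Midpoints: 7, 12, 17, 22, 27, 32
Σfm = 10×7 + 15×12 + 18×17 + 23×22 + 22×27 + 15×32 = 2136
n = Σf = 103
Mean = 2136 / 103 = 20.7379

20.74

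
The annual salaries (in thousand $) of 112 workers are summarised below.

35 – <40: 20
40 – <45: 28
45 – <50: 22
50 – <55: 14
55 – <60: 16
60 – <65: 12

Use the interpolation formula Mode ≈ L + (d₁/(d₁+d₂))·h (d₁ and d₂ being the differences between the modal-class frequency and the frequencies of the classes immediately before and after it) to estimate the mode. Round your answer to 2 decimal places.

Modal class: 40 – <45 (highest frequency 28).
d₁ = 28 − 20 = 8, d₂ = 28 − 22 = 6
Mode ≈ 40 + (8/(8+6)) × 5 = 40 + 2.8571 = 42.8571

42.86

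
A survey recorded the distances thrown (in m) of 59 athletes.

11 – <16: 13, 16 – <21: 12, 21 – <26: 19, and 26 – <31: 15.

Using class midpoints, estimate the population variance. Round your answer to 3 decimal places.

29.675

Midpoints: 13.5, 18.5, 23.5, 28.5
n = 59, Σfm = 1271.5, mean = 21.5508
Σfm² = 29152.75
Σf(m − x̄)² = Σfm² − (Σfm)²/n = 29152.75 − 1271.5²/59 = 1750.8475
Population variance = 1750.8475 / 59 = 29.6754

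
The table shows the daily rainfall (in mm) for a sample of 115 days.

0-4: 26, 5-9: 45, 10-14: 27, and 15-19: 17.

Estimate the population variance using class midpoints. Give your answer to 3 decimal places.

23.989

Midpoints: 2, 7, 12, 17
n = 115, Σfm = 980, mean = 8.5217
Σfm² = 11110
Σf(m − x̄)² = Σfm² − (Σfm)²/n = 11110 − 980²/115 = 2758.6957
Population variance = 2758.6957 / 115 = 23.9887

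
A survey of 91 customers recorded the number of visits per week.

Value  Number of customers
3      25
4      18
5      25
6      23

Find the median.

Cumulative frequencies: 25, 43, 68, 91
n = 91, so the median is the value in position (n+1)/2 = 46.
Position 46 falls at value 5.

5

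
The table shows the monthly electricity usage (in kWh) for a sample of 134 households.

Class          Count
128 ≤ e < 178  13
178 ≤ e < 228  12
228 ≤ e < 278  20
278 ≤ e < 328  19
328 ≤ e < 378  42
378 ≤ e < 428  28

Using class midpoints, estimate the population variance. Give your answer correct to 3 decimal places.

Midpoints: 153, 203, 253, 303, 353, 403
n = 134, Σfm = 41352, mean = 308.5970
Σfm² = 13604406
Σf(m − x̄)² = Σfm² − (Σfm)²/n = 13604406 − 41352²/134 = 843302.2388
Population variance = 843302.2388 / 134 = 6293.3003

6293.300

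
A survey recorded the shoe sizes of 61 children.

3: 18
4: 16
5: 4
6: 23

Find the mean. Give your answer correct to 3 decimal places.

Values: 3, 4, 5, 6
Σfx = 18×3 + 16×4 + 4×5 + 23×6 = 276
n = Σf = 61
Mean = 276 / 61 = 4.5246

4.525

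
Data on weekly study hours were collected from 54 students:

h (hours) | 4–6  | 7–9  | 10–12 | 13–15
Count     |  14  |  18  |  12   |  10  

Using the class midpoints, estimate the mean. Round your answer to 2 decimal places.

Midpoints: 5, 8, 11, 14
Σfm = 14×5 + 18×8 + 12×11 + 10×14 = 486
n = Σf = 54
Mean = 486 / 54 = 9.0000

9.00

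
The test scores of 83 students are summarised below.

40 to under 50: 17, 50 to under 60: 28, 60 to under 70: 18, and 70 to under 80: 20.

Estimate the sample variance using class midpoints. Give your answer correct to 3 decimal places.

115.545

Midpoints: 45, 55, 65, 75
n = 83, Σfm = 4975, mean = 59.9398
Σfm² = 307675
Σf(m − x̄)² = Σfm² − (Σfm)²/n = 307675 − 4975²/83 = 9474.6988
Sample variance = 9474.6988 / 82 = 115.5451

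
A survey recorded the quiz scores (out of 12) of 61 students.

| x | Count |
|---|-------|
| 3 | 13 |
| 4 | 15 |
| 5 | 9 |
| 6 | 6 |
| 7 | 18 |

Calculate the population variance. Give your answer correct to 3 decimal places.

Values: 3, 4, 5, 6, 7
n = 61, Σfx = 306, mean = 5.0164
Σfx² = 1680
Σf(x − x̄)² = Σfx² − (Σfx)²/n = 1680 − 306²/61 = 144.9836
Population variance = 144.9836 / 61 = 2.3768

2.377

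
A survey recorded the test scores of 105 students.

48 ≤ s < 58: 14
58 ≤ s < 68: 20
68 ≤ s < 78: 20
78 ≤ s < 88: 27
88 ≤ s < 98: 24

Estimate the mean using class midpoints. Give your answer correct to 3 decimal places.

75.571

Midpoints: 53, 63, 73, 83, 93
Σfm = 14×53 + 20×63 + 20×73 + 27×83 + 24×93 = 7935
n = Σf = 105
Mean = 7935 / 105 = 75.5714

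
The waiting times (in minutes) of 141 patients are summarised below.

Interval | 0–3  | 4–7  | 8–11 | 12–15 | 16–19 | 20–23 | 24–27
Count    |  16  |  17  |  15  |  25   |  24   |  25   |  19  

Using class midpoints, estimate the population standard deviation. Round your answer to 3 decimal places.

7.636

Midpoints: 1.5, 5.5, 9.5, 13.5, 17.5, 21.5, 25.5
n = 141, Σfm = 2039.5, mean = 14.4645
Σfm² = 37721.25
Σf(m − x̄)² = Σfm² − (Σfm)²/n = 37721.25 − 2039.5²/141 = 8220.8227
Population variance = 8220.8227 / 141 = 58.3037
Standard deviation = √58.3037 = 7.6357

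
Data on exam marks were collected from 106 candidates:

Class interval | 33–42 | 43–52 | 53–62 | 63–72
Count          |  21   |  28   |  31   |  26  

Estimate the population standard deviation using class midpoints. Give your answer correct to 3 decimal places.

Midpoints: 37.5, 47.5, 57.5, 67.5
n = 106, Σfm = 5655, mean = 53.3491
Σfm² = 313662.5
Σf(m − x̄)² = Σfm² − (Σfm)²/n = 313662.5 − 5655²/106 = 11973.5849
Population variance = 11973.5849 / 106 = 112.9583
Standard deviation = √112.9583 = 10.6282

10.628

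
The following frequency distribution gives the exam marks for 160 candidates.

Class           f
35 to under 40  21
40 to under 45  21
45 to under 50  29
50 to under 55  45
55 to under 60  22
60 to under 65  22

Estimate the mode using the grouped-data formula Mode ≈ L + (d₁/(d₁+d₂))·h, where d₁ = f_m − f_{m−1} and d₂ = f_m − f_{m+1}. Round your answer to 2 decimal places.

52.05

Modal class: 50 to under 55 (highest frequency 45).
d₁ = 45 − 29 = 16, d₂ = 45 − 22 = 23
Mode ≈ 50 + (16/(16+23)) × 5 = 50 + 2.0513 = 52.0513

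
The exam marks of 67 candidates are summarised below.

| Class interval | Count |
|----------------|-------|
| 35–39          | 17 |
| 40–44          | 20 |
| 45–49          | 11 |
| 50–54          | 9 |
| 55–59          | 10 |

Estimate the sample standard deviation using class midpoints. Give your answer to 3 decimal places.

6.954

Midpoints: 37, 42, 47, 52, 57
n = 67, Σfm = 3024, mean = 45.1343
Σfm² = 139678
Σf(m − x̄)² = Σfm² − (Σfm)²/n = 139678 − 3024²/67 = 3191.7910
Sample variance = 3191.7910 / 66 = 48.3605
Standard deviation = √48.3605 = 6.9542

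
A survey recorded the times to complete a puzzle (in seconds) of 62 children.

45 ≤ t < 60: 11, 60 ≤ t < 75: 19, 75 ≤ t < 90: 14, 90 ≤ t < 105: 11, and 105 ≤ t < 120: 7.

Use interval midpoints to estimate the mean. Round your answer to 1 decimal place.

Midpoints: 52.5, 67.5, 82.5, 97.5, 112.5
Σfm = 11×52.5 + 19×67.5 + 14×82.5 + 11×97.5 + 7×112.5 = 4875
n = Σf = 62
Mean = 4875 / 62 = 78.6290

78.6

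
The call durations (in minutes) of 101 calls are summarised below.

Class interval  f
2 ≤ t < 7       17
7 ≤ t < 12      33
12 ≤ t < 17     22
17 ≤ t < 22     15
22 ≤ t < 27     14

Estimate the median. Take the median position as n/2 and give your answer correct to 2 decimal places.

Cumulative frequencies: 17, 50, 72, 87, 101
n = 101; position = n/2 = 50.5.
This falls in the class 12 ≤ t < 17: L = 12, F = 50, f = 22, h = 5.
Median ≈ 12 + ((50.5 − 50) / 22) × 5 = 12.1136

12.11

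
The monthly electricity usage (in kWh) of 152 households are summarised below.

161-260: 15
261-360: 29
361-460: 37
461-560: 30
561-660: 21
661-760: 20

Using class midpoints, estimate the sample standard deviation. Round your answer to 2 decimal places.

Midpoints: 210.5, 310.5, 410.5, 510.5, 610.5, 710.5
n = 152, Σfm = 69696, mean = 458.5263
Σfm² = 35436858
Σf(m − x̄)² = Σfm² − (Σfm)²/n = 35436858 − 69696²/152 = 3479407.8947
Sample variance = 3479407.8947 / 151 = 23042.4364
Standard deviation = √23042.4364 = 151.7974

151.80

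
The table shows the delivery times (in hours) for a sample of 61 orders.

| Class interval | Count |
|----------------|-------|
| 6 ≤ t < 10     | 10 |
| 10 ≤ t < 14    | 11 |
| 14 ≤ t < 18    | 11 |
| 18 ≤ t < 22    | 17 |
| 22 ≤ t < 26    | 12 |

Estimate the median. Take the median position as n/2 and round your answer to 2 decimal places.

Cumulative frequencies: 10, 21, 32, 49, 61
n = 61; position = n/2 = 30.5.
This falls in the class 14 ≤ t < 18: L = 14, F = 21, f = 11, h = 4.
Median ≈ 14 + ((30.5 − 21) / 11) × 4 = 17.4545

17.45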